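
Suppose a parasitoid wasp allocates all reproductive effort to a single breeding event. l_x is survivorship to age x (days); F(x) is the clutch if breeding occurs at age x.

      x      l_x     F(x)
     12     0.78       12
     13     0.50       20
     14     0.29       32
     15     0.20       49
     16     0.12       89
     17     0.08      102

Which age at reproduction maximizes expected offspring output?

Expected offspring if breeding at age x = l_x × F(x):
  age 12: 0.78 × 12 = 9.360
  age 13: 0.50 × 20 = 10.000
  age 14: 0.29 × 32 = 9.280
  age 15: 0.20 × 49 = 9.800
  age 16: 0.12 × 89 = 10.680
  age 17: 0.08 × 102 = 8.160
Maximum at age 16 (10.680).

16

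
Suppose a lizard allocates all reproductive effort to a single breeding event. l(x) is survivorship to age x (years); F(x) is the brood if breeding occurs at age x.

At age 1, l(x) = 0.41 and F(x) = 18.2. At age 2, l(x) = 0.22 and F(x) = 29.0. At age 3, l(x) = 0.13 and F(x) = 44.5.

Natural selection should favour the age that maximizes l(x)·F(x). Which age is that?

Expected offspring if breeding at age x = l(x) × F(x):
  age 1: 0.41 × 18.2 = 7.462
  age 2: 0.22 × 29.0 = 6.380
  age 3: 0.13 × 44.5 = 5.785
Maximum at age 1 (7.462).

1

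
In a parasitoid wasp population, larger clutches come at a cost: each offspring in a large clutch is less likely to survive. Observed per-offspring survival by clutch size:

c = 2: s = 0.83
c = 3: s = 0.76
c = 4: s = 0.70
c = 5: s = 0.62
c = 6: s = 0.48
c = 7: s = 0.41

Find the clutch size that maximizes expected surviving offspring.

Expected surviving offspring = c × s(c):
  c=2: 2 × 0.83 = 1.660
  c=3: 3 × 0.76 = 2.280
  c=4: 4 × 0.70 = 2.800
  c=5: 5 × 0.62 = 3.100
  c=6: 6 × 0.48 = 2.880
  c=7: 7 × 0.41 = 2.870
Maximum at c = 5 (3.100 surviving offspring).

5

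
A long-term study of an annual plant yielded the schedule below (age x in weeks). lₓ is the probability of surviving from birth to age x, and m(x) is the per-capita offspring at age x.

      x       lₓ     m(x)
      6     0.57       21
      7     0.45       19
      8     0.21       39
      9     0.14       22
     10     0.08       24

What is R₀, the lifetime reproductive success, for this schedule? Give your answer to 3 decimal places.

33.710

R₀ = Σ lₓ m(x):
  age 6: 0.57 × 21 = 11.9700
  age 7: 0.45 × 19 = 8.5500
  age 8: 0.21 × 39 = 8.1900
  age 9: 0.14 × 22 = 3.0800
  age 10: 0.08 × 24 = 1.9200
R₀ = 11.9700 + 8.5500 + 8.1900 + 3.0800 + 1.9200 = 33.7100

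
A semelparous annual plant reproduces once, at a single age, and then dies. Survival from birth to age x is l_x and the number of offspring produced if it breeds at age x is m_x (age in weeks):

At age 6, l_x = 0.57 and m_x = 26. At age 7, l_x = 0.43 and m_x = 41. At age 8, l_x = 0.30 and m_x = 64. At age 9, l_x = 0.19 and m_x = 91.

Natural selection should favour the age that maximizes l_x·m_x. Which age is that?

8

Expected offspring if breeding at age x = l_x × m_x:
  age 6: 0.57 × 26 = 14.820
  age 7: 0.43 × 41 = 17.630
  age 8: 0.30 × 64 = 19.200
  age 9: 0.19 × 91 = 17.290
Maximum at age 8 (19.200).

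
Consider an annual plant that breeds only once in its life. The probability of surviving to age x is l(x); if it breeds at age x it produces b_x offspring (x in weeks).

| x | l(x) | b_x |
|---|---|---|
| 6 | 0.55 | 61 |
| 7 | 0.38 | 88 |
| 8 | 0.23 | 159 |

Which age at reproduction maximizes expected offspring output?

8

Expected offspring if breeding at age x = l(x) × b_x:
  age 6: 0.55 × 61 = 33.550
  age 7: 0.38 × 88 = 33.440
  age 8: 0.23 × 159 = 36.570
Maximum at age 8 (36.570).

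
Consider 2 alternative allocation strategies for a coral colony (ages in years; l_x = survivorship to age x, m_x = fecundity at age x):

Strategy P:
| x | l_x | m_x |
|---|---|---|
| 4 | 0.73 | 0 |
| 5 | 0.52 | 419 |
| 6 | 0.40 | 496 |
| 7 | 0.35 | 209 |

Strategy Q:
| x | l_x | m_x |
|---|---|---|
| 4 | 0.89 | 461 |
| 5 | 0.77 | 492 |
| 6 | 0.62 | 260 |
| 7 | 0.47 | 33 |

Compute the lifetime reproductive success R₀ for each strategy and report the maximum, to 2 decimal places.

Strategy P: R₀ = 0.73×0 + 0.52×419 + 0.40×496 + 0.35×209 = 489.4300
Strategy Q: R₀ = 0.89×461 + 0.77×492 + 0.62×260 + 0.47×33 = 965.8400
Highest R₀: strategy Q with 965.8400.

965.84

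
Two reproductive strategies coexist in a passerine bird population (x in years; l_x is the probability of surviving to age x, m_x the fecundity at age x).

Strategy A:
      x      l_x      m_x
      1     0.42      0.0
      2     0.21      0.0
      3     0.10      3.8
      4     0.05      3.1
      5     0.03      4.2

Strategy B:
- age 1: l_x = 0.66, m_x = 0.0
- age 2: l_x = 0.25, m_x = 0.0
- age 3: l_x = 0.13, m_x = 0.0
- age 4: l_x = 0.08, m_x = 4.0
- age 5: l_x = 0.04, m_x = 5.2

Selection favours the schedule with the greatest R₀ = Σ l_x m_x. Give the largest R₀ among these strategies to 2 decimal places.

Strategy A: R₀ = 0.42×0.0 + 0.21×0.0 + 0.10×3.8 + 0.05×3.1 + 0.03×4.2 = 0.6610
Strategy B: R₀ = 0.66×0.0 + 0.25×0.0 + 0.13×0.0 + 0.08×4.0 + 0.04×5.2 = 0.5280
Highest R₀: strategy A with 0.6610.

0.66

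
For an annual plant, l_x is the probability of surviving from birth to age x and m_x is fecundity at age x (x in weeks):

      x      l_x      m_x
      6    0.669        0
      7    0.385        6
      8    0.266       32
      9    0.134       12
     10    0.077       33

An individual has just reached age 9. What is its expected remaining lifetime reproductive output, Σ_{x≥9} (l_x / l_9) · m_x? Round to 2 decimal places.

l_9 = 0.134. Conditional survival from age 9 to x is l_x / l_9.
  x=9: (0.134/0.134) × 12 = 12.0000
  x=10: (0.077/0.134) × 33 = 18.9627
Sum = 12.0000 + 18.9627 = 30.9627

30.96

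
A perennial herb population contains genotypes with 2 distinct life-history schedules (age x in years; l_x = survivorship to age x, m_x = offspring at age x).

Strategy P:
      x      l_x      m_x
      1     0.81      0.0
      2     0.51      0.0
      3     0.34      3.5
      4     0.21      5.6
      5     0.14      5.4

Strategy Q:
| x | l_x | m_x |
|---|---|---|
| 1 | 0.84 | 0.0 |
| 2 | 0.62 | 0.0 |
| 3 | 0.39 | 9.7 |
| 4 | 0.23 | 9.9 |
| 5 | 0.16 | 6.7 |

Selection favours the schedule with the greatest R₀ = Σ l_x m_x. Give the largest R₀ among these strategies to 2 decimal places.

Strategy P: R₀ = 0.81×0.0 + 0.51×0.0 + 0.34×3.5 + 0.21×5.6 + 0.14×5.4 = 3.1220
Strategy Q: R₀ = 0.84×0.0 + 0.62×0.0 + 0.39×9.7 + 0.23×9.9 + 0.16×6.7 = 7.1320
Highest R₀: strategy Q with 7.1320.

7.13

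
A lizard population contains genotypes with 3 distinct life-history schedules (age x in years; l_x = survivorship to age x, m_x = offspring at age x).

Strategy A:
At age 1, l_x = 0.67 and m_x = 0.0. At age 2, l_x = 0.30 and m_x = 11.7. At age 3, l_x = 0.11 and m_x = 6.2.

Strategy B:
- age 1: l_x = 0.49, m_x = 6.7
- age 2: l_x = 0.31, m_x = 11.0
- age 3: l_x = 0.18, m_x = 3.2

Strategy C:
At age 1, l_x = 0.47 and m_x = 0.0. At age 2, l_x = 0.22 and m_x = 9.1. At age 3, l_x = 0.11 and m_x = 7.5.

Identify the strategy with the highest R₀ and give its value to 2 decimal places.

7.27

Strategy A: R₀ = 0.67×0.0 + 0.30×11.7 + 0.11×6.2 = 4.1920
Strategy B: R₀ = 0.49×6.7 + 0.31×11.0 + 0.18×3.2 = 7.2690
Strategy C: R₀ = 0.47×0.0 + 0.22×9.1 + 0.11×7.5 = 2.8270
Highest R₀: strategy B with 7.2690.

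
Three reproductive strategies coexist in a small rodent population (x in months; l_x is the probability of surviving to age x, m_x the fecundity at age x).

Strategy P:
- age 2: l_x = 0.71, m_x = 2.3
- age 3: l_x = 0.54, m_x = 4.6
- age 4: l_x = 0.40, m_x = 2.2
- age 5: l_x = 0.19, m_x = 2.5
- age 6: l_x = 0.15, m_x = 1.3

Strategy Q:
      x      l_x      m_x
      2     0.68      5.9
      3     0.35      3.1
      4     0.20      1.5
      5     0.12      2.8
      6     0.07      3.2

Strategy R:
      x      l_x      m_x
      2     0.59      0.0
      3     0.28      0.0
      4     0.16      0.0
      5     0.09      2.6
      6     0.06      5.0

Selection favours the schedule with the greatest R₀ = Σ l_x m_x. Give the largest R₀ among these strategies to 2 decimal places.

Strategy P: R₀ = 0.71×2.3 + 0.54×4.6 + 0.40×2.2 + 0.19×2.5 + 0.15×1.3 = 5.6670
Strategy Q: R₀ = 0.68×5.9 + 0.35×3.1 + 0.20×1.5 + 0.12×2.8 + 0.07×3.2 = 5.9570
Strategy R: R₀ = 0.59×0.0 + 0.28×0.0 + 0.16×0.0 + 0.09×2.6 + 0.06×5.0 = 0.5340
Highest R₀: strategy Q with 5.9570.

5.96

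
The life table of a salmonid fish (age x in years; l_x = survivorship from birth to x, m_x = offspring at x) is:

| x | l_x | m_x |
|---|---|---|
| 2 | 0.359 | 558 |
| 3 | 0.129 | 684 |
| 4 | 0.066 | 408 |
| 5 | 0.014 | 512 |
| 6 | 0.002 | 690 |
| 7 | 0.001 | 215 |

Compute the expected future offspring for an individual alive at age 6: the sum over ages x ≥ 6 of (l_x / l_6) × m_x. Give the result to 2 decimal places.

797.50

l_6 = 0.002. Conditional survival from age 6 to x is l_x / l_6.
  x=6: (0.002/0.002) × 690 = 690.0000
  x=7: (0.001/0.002) × 215 = 107.5000
Sum = 690.0000 + 107.5000 = 797.5000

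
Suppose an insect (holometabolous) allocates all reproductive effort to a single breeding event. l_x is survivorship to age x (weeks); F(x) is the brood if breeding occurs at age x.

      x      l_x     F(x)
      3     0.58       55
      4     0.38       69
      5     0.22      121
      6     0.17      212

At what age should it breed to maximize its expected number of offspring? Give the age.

6

Expected offspring if breeding at age x = l_x × F(x):
  age 3: 0.58 × 55 = 31.900
  age 4: 0.38 × 69 = 26.220
  age 5: 0.22 × 121 = 26.620
  age 6: 0.17 × 212 = 36.040
Maximum at age 6 (36.040).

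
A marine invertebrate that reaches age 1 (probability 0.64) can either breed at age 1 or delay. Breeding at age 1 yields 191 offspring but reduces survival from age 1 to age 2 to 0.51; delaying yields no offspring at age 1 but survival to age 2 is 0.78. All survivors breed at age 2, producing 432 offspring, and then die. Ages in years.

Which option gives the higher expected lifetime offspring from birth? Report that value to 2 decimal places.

breed at age 1: R₀ = 0.64 × (191 + 0.51 × 432) = 0.64 × 411.3200 = 263.2448
delay to age 2: R₀ = 0.64 × (0.78 × 432) = 0.64 × 336.9600 = 215.6544
Higher: breed at age 1 (263.2448).

263.24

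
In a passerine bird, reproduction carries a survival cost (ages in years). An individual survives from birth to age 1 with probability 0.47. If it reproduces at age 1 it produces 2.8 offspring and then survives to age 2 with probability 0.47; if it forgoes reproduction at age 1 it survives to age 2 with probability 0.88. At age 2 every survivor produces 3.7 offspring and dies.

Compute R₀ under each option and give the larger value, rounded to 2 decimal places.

breed at age 1: R₀ = 0.47 × (2.8 + 0.47 × 3.7) = 0.47 × 4.5390 = 2.1333
delay to age 2: R₀ = 0.47 × (0.88 × 3.7) = 0.47 × 3.2560 = 1.5303
Higher: breed at age 1 (2.1333).

2.13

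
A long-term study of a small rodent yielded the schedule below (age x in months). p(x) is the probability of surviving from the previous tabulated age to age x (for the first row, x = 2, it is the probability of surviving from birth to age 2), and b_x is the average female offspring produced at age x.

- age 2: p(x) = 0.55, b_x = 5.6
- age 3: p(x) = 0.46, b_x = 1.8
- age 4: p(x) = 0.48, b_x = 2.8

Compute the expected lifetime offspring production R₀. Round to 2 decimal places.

Survivorship from birth: l_x = p_2·p_3·…·p_x.
  l_2 = 0.55000
  l_3 = 0.25300
  l_4 = 0.12144
R₀ = Σ l_x b_x:
  age 2: 0.55000 × 5.6 = 3.0800
  age 3: 0.25300 × 1.8 = 0.4554
  age 4: 0.12144 × 2.8 = 0.3400
R₀ = 3.0800 + 0.4554 + 0.3400 = 3.8754

3.88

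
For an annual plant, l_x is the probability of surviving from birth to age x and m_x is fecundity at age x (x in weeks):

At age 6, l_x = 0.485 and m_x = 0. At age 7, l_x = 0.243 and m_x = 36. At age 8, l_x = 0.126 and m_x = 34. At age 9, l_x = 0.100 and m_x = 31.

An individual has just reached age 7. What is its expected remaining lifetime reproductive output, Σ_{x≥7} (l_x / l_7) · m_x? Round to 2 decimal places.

l_7 = 0.243. Conditional survival from age 7 to x is l_x / l_7.
  x=7: (0.243/0.243) × 36 = 36.0000
  x=8: (0.126/0.243) × 34 = 17.6296
  x=9: (0.100/0.243) × 31 = 12.7572
Sum = 36.0000 + 17.6296 + 12.7572 = 66.3868

66.39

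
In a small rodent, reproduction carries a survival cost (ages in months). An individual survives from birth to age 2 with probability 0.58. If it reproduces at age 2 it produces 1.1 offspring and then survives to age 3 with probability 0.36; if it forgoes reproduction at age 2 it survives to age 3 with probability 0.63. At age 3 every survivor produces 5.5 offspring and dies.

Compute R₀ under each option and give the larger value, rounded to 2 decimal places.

breed at age 2: R₀ = 0.58 × (1.1 + 0.36 × 5.5) = 0.58 × 3.0800 = 1.7864
delay to age 3: R₀ = 0.58 × (0.63 × 5.5) = 0.58 × 3.4650 = 2.0097
Higher: delay to age 3 (2.0097).

2.01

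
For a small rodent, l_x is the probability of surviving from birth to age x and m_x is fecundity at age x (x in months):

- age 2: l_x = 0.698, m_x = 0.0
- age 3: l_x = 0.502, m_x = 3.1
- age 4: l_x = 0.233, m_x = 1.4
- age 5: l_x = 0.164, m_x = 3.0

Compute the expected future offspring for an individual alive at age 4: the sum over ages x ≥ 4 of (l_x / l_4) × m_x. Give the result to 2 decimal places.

l_4 = 0.233. Conditional survival from age 4 to x is l_x / l_4.
  x=4: (0.233/0.233) × 1.4 = 1.4000
  x=5: (0.164/0.233) × 3.0 = 2.1116
Sum = 1.4000 + 2.1116 = 3.5116

3.51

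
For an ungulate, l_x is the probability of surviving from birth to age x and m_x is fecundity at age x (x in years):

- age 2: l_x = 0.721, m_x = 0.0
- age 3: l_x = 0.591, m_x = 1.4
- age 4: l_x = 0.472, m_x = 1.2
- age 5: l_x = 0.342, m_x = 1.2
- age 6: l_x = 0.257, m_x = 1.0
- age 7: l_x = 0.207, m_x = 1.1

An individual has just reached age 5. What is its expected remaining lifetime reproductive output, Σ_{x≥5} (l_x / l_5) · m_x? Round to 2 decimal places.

l_5 = 0.342. Conditional survival from age 5 to x is l_x / l_5.
  x=5: (0.342/0.342) × 1.2 = 1.2000
  x=6: (0.257/0.342) × 1.0 = 0.7515
  x=7: (0.207/0.342) × 1.1 = 0.6658
Sum = 1.2000 + 0.7515 + 0.6658 = 2.6173

2.62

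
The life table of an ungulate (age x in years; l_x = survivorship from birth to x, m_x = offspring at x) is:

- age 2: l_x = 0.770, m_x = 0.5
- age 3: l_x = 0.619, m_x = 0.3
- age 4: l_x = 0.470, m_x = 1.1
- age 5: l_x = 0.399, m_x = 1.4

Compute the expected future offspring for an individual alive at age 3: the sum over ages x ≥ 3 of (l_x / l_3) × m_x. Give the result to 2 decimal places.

l_3 = 0.619. Conditional survival from age 3 to x is l_x / l_3.
  x=3: (0.619/0.619) × 0.3 = 0.3000
  x=4: (0.470/0.619) × 1.1 = 0.8352
  x=5: (0.399/0.619) × 1.4 = 0.9024
Sum = 0.3000 + 0.8352 + 0.9024 = 2.0376

2.04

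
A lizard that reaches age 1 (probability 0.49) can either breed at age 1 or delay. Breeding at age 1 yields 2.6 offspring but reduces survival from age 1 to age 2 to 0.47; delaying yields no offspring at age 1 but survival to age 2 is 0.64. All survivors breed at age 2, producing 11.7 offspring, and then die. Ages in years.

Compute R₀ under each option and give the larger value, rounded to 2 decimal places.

breed at age 1: R₀ = 0.49 × (2.6 + 0.47 × 11.7) = 0.49 × 8.0990 = 3.9685
delay to age 2: R₀ = 0.49 × (0.64 × 11.7) = 0.49 × 7.4880 = 3.6691
Higher: breed at age 1 (3.9685).

3.97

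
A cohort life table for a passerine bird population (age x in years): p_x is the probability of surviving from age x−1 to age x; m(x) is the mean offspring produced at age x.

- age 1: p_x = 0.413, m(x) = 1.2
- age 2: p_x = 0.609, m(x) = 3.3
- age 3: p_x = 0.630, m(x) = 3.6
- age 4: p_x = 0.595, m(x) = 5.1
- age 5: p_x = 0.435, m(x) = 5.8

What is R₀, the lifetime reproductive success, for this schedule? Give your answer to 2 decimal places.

2.61

Survivorship from birth: l_x = p_1·p_2·…·p_x.
  l_1 = 0.41300
  l_2 = 0.25152
  l_3 = 0.15846
  l_4 = 0.09428
  l_5 = 0.04101
R₀ = Σ l_x m(x):
  age 1: 0.41300 × 1.2 = 0.4956
  age 2: 0.25152 × 3.3 = 0.8300
  age 3: 0.15846 × 3.6 = 0.5705
  age 4: 0.09428 × 5.1 = 0.4808
  age 5: 0.04101 × 5.8 = 0.2379
R₀ = 0.4956 + 0.8300 + 0.5705 + 0.4808 + 0.2379 = 2.6148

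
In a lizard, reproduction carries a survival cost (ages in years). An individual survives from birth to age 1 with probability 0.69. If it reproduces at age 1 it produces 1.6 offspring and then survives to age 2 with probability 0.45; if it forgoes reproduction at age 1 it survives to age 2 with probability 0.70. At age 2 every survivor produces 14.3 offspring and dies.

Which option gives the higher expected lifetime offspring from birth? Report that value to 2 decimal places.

6.91

breed at age 1: R₀ = 0.69 × (1.6 + 0.45 × 14.3) = 0.69 × 8.0350 = 5.5441
delay to age 2: R₀ = 0.69 × (0.70 × 14.3) = 0.69 × 10.0100 = 6.9069
Higher: delay to age 2 (6.9069).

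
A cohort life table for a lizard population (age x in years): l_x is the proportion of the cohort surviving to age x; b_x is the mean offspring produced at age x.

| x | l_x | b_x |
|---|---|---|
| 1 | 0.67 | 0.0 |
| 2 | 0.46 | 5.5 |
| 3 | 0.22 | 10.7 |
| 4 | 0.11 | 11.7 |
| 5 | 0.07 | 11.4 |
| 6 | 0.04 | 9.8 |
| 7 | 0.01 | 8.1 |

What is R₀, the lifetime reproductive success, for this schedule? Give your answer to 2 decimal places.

7.44

R₀ = Σ l_x b_x:
  age 1: 0.67 × 0.0 = 0.0000
  age 2: 0.46 × 5.5 = 2.5300
  age 3: 0.22 × 10.7 = 2.3540
  age 4: 0.11 × 11.7 = 1.2870
  age 5: 0.07 × 11.4 = 0.7980
  age 6: 0.04 × 9.8 = 0.3920
  age 7: 0.01 × 8.1 = 0.0810
R₀ = 0.0000 + 2.5300 + 2.3540 + 1.2870 + 0.7980 + 0.3920 + 0.0810 = 7.4420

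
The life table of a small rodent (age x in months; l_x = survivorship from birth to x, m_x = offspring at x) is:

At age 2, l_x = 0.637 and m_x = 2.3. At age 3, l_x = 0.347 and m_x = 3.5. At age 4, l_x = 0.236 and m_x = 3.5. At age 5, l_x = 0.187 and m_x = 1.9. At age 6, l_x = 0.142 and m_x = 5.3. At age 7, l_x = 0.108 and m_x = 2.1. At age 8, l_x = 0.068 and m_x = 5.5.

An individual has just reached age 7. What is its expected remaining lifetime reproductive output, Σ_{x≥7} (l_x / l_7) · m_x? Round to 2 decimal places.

5.56

l_7 = 0.108. Conditional survival from age 7 to x is l_x / l_7.
  x=7: (0.108/0.108) × 2.1 = 2.1000
  x=8: (0.068/0.108) × 5.5 = 3.4630
Sum = 2.1000 + 3.4630 = 5.5630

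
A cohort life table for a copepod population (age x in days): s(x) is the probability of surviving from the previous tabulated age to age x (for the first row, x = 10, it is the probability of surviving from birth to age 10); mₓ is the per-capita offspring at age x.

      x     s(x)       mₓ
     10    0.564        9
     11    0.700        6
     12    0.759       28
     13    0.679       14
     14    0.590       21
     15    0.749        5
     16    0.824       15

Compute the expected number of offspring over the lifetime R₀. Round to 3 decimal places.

Survivorship from birth: l_x = s_10·s_11·…·s_x.
  l_10 = 0.56400
  l_11 = 0.39480
  l_12 = 0.29965
  l_13 = 0.20346
  l_14 = 0.12004
  l_15 = 0.08991
  l_16 = 0.07409
R₀ = Σ l_x mₓ:
  age 10: 0.56400 × 9 = 5.0760
  age 11: 0.39480 × 6 = 2.3688
  age 12: 0.29965 × 28 = 8.3902
  age 13: 0.20346 × 14 = 2.8484
  age 14: 0.12004 × 21 = 2.5208
  age 15: 0.08991 × 5 = 0.4496
  age 16: 0.07409 × 15 = 1.1114
R₀ = 5.0760 + 2.3688 + 8.3902 + 2.8484 + 2.5208 + 0.4496 + 1.1114 = 22.7652

22.765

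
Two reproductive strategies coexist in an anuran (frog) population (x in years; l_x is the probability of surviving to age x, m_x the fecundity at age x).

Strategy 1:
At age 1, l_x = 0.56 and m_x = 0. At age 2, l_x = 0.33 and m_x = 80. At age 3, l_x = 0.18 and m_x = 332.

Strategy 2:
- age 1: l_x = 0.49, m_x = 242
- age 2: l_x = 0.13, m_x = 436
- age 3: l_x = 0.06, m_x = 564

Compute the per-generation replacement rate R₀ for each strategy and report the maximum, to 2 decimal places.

Strategy 1: R₀ = 0.56×0 + 0.33×80 + 0.18×332 = 86.1600
Strategy 2: R₀ = 0.49×242 + 0.13×436 + 0.06×564 = 209.1000
Highest R₀: strategy 2 with 209.1000.

209.10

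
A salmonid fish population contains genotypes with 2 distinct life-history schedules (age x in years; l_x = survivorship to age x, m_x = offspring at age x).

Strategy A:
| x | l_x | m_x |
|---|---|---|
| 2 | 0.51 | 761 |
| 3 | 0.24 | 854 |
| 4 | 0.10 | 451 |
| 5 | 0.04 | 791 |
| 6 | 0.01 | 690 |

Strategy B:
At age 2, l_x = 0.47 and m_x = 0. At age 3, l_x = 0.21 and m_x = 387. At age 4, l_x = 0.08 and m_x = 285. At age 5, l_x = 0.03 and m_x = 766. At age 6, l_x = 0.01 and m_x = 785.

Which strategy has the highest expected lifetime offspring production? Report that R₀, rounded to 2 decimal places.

Strategy A: R₀ = 0.51×761 + 0.24×854 + 0.10×451 + 0.04×791 + 0.01×690 = 676.7100
Strategy B: R₀ = 0.47×0 + 0.21×387 + 0.08×285 + 0.03×766 + 0.01×785 = 134.9000
Highest R₀: strategy A with 676.7100.

676.71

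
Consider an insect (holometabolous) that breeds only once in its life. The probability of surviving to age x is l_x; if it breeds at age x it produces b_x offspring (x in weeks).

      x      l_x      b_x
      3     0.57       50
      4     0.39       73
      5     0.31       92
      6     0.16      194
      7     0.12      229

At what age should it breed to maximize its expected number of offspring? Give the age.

6

Expected offspring if breeding at age x = l_x × b_x:
  age 3: 0.57 × 50 = 28.500
  age 4: 0.39 × 73 = 28.470
  age 5: 0.31 × 92 = 28.520
  age 6: 0.16 × 194 = 31.040
  age 7: 0.12 × 229 = 27.480
Maximum at age 6 (31.040).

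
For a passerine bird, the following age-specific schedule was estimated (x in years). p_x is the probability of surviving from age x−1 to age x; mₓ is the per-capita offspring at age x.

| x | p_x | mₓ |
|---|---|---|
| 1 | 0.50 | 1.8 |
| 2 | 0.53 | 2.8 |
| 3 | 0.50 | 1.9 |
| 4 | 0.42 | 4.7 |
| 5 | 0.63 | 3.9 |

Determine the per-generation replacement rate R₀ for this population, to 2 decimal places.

2.29

Survivorship from birth: l_x = p_1·p_2·…·p_x.
  l_1 = 0.50000
  l_2 = 0.26500
  l_3 = 0.13250
  l_4 = 0.05565
  l_5 = 0.03506
R₀ = Σ l_x mₓ:
  age 1: 0.50000 × 1.8 = 0.9000
  age 2: 0.26500 × 2.8 = 0.7420
  age 3: 0.13250 × 1.9 = 0.2517
  age 4: 0.05565 × 4.7 = 0.2616
  age 5: 0.03506 × 3.9 = 0.1367
R₀ = 0.9000 + 0.7420 + 0.2517 + 0.2616 + 0.1367 = 2.2920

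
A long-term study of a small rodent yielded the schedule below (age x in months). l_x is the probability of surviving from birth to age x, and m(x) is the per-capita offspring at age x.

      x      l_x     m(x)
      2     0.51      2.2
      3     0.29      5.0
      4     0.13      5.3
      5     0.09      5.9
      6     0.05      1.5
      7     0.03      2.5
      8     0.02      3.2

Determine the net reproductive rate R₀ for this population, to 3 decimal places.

4.006

R₀ = Σ l_x m(x):
  age 2: 0.51 × 2.2 = 1.1220
  age 3: 0.29 × 5.0 = 1.4500
  age 4: 0.13 × 5.3 = 0.6890
  age 5: 0.09 × 5.9 = 0.5310
  age 6: 0.05 × 1.5 = 0.0750
  age 7: 0.03 × 2.5 = 0.0750
  age 8: 0.02 × 3.2 = 0.0640
R₀ = 1.1220 + 1.4500 + 0.6890 + 0.5310 + 0.0750 + 0.0750 + 0.0640 = 4.0060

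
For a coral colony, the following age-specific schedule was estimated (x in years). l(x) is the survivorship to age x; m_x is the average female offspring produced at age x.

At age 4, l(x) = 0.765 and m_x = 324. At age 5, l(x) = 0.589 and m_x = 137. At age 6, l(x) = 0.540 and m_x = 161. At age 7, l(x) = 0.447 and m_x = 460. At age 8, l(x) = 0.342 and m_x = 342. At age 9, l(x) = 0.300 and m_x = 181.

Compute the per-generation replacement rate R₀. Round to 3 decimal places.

R₀ = Σ l(x) m_x:
  age 4: 0.765 × 324 = 247.8600
  age 5: 0.589 × 137 = 80.6930
  age 6: 0.540 × 161 = 86.9400
  age 7: 0.447 × 460 = 205.6200
  age 8: 0.342 × 342 = 116.9640
  age 9: 0.300 × 181 = 54.3000
R₀ = 247.8600 + 80.6930 + 86.9400 + 205.6200 + 116.9640 + 54.3000 = 792.3770

792.377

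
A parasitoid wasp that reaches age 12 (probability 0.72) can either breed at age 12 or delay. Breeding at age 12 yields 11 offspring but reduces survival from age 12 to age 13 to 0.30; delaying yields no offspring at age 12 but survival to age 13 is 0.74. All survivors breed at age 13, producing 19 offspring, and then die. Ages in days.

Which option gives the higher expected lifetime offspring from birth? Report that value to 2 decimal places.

breed at age 12: R₀ = 0.72 × (11 + 0.30 × 19) = 0.72 × 16.7000 = 12.0240
delay to age 13: R₀ = 0.72 × (0.74 × 19) = 0.72 × 14.0600 = 10.1232
Higher: breed at age 12 (12.0240).

12.02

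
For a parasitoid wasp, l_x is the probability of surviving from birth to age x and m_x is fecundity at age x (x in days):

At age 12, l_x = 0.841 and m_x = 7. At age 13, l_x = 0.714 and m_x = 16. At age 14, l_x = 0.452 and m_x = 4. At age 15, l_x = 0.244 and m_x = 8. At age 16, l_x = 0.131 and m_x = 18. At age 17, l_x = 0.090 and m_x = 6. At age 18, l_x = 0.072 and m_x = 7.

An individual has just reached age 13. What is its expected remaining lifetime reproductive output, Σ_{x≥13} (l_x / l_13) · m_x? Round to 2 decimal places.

l_13 = 0.714. Conditional survival from age 13 to x is l_x / l_13.
  x=13: (0.714/0.714) × 16 = 16.0000
  x=14: (0.452/0.714) × 4 = 2.5322
  x=15: (0.244/0.714) × 8 = 2.7339
  x=16: (0.131/0.714) × 18 = 3.3025
  x=17: (0.090/0.714) × 6 = 0.7563
  x=18: (0.072/0.714) × 7 = 0.7059
Sum = 16.0000 + 2.5322 + 2.7339 + 3.3025 + 0.7563 + 0.7059 = 26.0308

26.03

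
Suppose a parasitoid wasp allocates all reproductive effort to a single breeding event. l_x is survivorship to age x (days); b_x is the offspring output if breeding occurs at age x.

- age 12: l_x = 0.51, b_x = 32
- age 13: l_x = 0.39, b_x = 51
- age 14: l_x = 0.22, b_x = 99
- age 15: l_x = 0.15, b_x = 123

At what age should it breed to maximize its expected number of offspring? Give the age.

14

Expected offspring if breeding at age x = l_x × b_x:
  age 12: 0.51 × 32 = 16.320
  age 13: 0.39 × 51 = 19.890
  age 14: 0.22 × 99 = 21.780
  age 15: 0.15 × 123 = 18.450
Maximum at age 14 (21.780).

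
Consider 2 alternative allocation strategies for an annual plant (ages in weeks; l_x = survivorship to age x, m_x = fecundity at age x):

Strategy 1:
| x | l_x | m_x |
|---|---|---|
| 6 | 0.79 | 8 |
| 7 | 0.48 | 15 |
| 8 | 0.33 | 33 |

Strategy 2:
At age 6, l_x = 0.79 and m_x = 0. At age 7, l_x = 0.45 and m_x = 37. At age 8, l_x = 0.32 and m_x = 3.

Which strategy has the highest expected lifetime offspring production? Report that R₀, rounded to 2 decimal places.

24.41

Strategy 1: R₀ = 0.79×8 + 0.48×15 + 0.33×33 = 24.4100
Strategy 2: R₀ = 0.79×0 + 0.45×37 + 0.32×3 = 17.6100
Highest R₀: strategy 1 with 24.4100.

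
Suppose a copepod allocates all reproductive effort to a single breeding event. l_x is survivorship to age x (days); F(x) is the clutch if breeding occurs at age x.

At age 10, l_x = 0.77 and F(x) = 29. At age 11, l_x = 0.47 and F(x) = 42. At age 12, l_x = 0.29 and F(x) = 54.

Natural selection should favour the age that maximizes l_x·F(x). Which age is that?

Expected offspring if breeding at age x = l_x × F(x):
  age 10: 0.77 × 29 = 22.330
  age 11: 0.47 × 42 = 19.740
  age 12: 0.29 × 54 = 15.660
Maximum at age 10 (22.330).

10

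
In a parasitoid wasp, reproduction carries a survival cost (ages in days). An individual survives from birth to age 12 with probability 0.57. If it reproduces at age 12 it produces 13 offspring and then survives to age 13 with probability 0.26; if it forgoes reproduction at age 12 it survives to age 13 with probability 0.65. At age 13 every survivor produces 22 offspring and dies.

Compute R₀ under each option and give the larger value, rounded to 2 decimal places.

10.67

breed at age 12: R₀ = 0.57 × (13 + 0.26 × 22) = 0.57 × 18.7200 = 10.6704
delay to age 13: R₀ = 0.57 × (0.65 × 22) = 0.57 × 14.3000 = 8.1510
Higher: breed at age 12 (10.6704).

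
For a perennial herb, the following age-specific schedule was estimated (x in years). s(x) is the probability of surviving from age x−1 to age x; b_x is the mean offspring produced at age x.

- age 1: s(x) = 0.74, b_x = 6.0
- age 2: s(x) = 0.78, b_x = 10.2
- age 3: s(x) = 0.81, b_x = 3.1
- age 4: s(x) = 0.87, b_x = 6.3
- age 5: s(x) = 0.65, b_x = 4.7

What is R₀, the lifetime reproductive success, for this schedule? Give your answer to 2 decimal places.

Survivorship from birth: l_x = s_1·s_2·…·s_x.
  l_1 = 0.74000
  l_2 = 0.57720
  l_3 = 0.46753
  l_4 = 0.40675
  l_5 = 0.26439
R₀ = Σ l_x b_x:
  age 1: 0.74000 × 6.0 = 4.4400
  age 2: 0.57720 × 10.2 = 5.8874
  age 3: 0.46753 × 3.1 = 1.4493
  age 4: 0.40675 × 6.3 = 2.5625
  age 5: 0.26439 × 4.7 = 1.2426
R₀ = 4.4400 + 5.8874 + 1.4493 + 2.5625 + 1.2426 = 15.5819

15.58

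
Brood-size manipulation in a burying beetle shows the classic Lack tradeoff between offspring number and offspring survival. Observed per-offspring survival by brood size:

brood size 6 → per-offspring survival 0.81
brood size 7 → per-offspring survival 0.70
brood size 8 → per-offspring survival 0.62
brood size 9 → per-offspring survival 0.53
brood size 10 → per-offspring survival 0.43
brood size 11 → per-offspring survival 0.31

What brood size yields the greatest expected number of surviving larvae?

8

Expected surviving larvae = c × s(c):
  c=6: 6 × 0.81 = 4.860
  c=7: 7 × 0.70 = 4.900
  c=8: 8 × 0.62 = 4.960
  c=9: 9 × 0.53 = 4.770
  c=10: 10 × 0.43 = 4.300
  c=11: 11 × 0.31 = 3.410
Maximum at c = 8 (4.960 surviving larvae).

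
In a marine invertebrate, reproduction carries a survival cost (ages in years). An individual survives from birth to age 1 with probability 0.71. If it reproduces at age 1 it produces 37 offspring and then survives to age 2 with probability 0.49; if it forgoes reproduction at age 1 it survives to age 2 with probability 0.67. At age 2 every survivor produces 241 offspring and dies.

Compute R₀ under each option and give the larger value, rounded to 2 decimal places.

114.64

breed at age 1: R₀ = 0.71 × (37 + 0.49 × 241) = 0.71 × 155.0900 = 110.1139
delay to age 2: R₀ = 0.71 × (0.67 × 241) = 0.71 × 161.4700 = 114.6437
Higher: delay to age 2 (114.6437).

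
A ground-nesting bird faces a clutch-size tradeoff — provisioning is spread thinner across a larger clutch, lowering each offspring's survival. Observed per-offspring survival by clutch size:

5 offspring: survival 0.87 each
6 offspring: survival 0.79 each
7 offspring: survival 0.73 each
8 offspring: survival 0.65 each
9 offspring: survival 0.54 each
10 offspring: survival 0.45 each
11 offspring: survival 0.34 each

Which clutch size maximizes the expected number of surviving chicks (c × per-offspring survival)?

8

Expected surviving chicks = c × s(c):
  c=5: 5 × 0.87 = 4.350
  c=6: 6 × 0.79 = 4.740
  c=7: 7 × 0.73 = 5.110
  c=8: 8 × 0.65 = 5.200
  c=9: 9 × 0.54 = 4.860
  c=10: 10 × 0.45 = 4.500
  c=11: 11 × 0.34 = 3.740
Maximum at c = 8 (5.200 surviving chicks).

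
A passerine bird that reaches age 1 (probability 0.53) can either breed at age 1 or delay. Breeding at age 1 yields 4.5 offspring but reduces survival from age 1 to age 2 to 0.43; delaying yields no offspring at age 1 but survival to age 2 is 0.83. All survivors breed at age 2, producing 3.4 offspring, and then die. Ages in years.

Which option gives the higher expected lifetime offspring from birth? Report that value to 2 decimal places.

3.16

breed at age 1: R₀ = 0.53 × (4.5 + 0.43 × 3.4) = 0.53 × 5.9620 = 3.1599
delay to age 2: R₀ = 0.53 × (0.83 × 3.4) = 0.53 × 2.8220 = 1.4957
Higher: breed at age 1 (3.1599).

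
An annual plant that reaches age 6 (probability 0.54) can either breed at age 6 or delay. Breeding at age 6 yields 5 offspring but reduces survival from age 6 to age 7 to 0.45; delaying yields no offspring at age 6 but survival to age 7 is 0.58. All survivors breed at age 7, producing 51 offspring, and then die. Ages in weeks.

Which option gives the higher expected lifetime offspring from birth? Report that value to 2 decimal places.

15.97

breed at age 6: R₀ = 0.54 × (5 + 0.45 × 51) = 0.54 × 27.9500 = 15.0930
delay to age 7: R₀ = 0.54 × (0.58 × 51) = 0.54 × 29.5800 = 15.9732
Higher: delay to age 7 (15.9732).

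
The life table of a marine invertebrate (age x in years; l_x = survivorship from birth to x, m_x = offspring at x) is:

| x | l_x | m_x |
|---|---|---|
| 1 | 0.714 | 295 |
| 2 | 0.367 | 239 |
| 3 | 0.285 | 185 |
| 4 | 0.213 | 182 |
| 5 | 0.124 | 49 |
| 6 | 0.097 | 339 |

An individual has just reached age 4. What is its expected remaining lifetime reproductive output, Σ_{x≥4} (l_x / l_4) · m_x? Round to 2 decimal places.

364.91

l_4 = 0.213. Conditional survival from age 4 to x is l_x / l_4.
  x=4: (0.213/0.213) × 182 = 182.0000
  x=5: (0.124/0.213) × 49 = 28.5258
  x=6: (0.097/0.213) × 339 = 154.3803
Sum = 182.0000 + 28.5258 + 154.3803 = 364.9061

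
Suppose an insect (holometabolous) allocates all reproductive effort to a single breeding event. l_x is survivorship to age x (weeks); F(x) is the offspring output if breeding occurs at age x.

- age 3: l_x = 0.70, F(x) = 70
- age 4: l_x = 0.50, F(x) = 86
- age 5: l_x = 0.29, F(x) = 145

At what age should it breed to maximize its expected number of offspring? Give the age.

3

Expected offspring if breeding at age x = l_x × F(x):
  age 3: 0.70 × 70 = 49.000
  age 4: 0.50 × 86 = 43.000
  age 5: 0.29 × 145 = 42.050
Maximum at age 3 (49.000).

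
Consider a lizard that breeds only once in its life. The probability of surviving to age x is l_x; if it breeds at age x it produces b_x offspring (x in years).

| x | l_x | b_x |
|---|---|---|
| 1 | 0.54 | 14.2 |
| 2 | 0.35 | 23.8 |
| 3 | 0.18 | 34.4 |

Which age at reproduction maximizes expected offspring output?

2

Expected offspring if breeding at age x = l_x × b_x:
  age 1: 0.54 × 14.2 = 7.668
  age 2: 0.35 × 23.8 = 8.330
  age 3: 0.18 × 34.4 = 6.192
Maximum at age 2 (8.330).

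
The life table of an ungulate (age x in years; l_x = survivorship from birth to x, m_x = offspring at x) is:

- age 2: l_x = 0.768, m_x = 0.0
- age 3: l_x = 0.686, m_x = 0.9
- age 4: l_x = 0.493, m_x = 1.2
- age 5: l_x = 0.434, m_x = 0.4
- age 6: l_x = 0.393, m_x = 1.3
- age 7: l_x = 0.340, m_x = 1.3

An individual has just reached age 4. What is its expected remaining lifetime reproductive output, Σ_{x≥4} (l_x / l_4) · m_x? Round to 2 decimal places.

l_4 = 0.493. Conditional survival from age 4 to x is l_x / l_4.
  x=4: (0.493/0.493) × 1.2 = 1.2000
  x=5: (0.434/0.493) × 0.4 = 0.3521
  x=6: (0.393/0.493) × 1.3 = 1.0363
  x=7: (0.340/0.493) × 1.3 = 0.8966
Sum = 1.2000 + 0.3521 + 1.0363 + 0.8966 = 3.4850

3.48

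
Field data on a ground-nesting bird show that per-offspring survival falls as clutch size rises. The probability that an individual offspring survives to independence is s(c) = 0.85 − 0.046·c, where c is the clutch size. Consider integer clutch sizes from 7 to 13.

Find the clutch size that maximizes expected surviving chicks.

9

Expected surviving chicks = c × s(c):
  c=7: 7 × 0.528 = 3.696
  c=8: 8 × 0.482 = 3.856
  c=9: 9 × 0.436 = 3.924
  c=10: 10 × 0.390 = 3.900
  c=11: 11 × 0.344 = 3.784
  c=12: 12 × 0.298 = 3.576
  c=13: 13 × 0.252 = 3.276
Maximum at c = 9 (3.924 surviving chicks).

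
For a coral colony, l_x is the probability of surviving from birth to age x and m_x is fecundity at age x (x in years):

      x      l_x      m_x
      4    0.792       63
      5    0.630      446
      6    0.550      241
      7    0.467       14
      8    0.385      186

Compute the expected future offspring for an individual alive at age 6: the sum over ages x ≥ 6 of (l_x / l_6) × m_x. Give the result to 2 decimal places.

l_6 = 0.550. Conditional survival from age 6 to x is l_x / l_6.
  x=6: (0.550/0.550) × 241 = 241.0000
  x=7: (0.467/0.550) × 14 = 11.8873
  x=8: (0.385/0.550) × 186 = 130.2000
Sum = 241.0000 + 11.8873 + 130.2000 = 383.0873

383.09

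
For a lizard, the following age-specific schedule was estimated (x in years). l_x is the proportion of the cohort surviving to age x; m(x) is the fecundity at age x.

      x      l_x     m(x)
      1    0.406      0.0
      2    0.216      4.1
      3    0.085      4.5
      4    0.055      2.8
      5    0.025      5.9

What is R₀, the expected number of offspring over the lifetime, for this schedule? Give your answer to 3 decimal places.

1.570

R₀ = Σ l_x m(x):
  age 1: 0.406 × 0.0 = 0.0000
  age 2: 0.216 × 4.1 = 0.8856
  age 3: 0.085 × 4.5 = 0.3825
  age 4: 0.055 × 2.8 = 0.1540
  age 5: 0.025 × 5.9 = 0.1475
R₀ = 0.0000 + 0.8856 + 0.3825 + 0.1540 + 0.1475 = 1.5696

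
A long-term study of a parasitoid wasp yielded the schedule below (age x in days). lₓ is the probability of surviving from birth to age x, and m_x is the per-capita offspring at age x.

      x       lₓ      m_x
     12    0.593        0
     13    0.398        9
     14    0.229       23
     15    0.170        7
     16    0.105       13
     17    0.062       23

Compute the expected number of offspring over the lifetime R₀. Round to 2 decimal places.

R₀ = Σ lₓ m_x:
  age 12: 0.593 × 0 = 0.0000
  age 13: 0.398 × 9 = 3.5820
  age 14: 0.229 × 23 = 5.2670
  age 15: 0.170 × 7 = 1.1900
  age 16: 0.105 × 13 = 1.3650
  age 17: 0.062 × 23 = 1.4260
R₀ = 0.0000 + 3.5820 + 5.2670 + 1.1900 + 1.3650 + 1.4260 = 12.8300

12.83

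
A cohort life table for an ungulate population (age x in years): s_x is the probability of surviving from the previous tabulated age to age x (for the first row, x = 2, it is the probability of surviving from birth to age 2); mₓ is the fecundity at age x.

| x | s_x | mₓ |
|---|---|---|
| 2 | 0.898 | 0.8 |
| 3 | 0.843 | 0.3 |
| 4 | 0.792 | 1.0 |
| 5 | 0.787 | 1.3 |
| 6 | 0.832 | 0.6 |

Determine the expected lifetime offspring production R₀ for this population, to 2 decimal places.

2.39

Survivorship from birth: l_x = s_2·s_3·…·s_x.
  l_2 = 0.89800
  l_3 = 0.75701
  l_4 = 0.59956
  l_5 = 0.47185
  l_6 = 0.39258
R₀ = Σ l_x mₓ:
  age 2: 0.89800 × 0.8 = 0.7184
  age 3: 0.75701 × 0.3 = 0.2271
  age 4: 0.59956 × 1.0 = 0.5996
  age 5: 0.47185 × 1.3 = 0.6134
  age 6: 0.39258 × 0.6 = 0.2355
R₀ = 0.7184 + 0.2271 + 0.5996 + 0.6134 + 0.2355 = 2.3940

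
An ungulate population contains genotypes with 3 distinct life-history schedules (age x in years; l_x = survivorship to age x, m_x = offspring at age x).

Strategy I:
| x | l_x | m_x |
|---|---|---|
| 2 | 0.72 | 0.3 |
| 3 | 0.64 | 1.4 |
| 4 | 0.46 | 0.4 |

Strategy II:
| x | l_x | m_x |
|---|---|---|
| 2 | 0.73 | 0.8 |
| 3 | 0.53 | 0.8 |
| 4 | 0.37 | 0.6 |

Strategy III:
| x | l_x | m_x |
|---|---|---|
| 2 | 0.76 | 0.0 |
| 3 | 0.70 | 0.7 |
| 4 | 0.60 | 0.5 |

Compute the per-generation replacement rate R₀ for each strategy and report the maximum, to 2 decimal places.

1.30

Strategy I: R₀ = 0.72×0.3 + 0.64×1.4 + 0.46×0.4 = 1.2960
Strategy II: R₀ = 0.73×0.8 + 0.53×0.8 + 0.37×0.6 = 1.2300
Strategy III: R₀ = 0.76×0.0 + 0.70×0.7 + 0.60×0.5 = 0.7900
Highest R₀: strategy I with 1.2960.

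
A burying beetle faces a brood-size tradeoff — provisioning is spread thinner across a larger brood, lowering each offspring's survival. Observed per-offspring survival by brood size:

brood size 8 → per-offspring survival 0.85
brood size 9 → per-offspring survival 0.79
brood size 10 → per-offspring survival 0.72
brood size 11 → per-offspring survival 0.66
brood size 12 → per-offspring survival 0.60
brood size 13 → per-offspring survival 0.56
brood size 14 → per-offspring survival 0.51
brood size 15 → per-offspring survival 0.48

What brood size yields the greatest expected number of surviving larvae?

Expected surviving larvae = c × s(c):
  c=8: 8 × 0.85 = 6.800
  c=9: 9 × 0.79 = 7.110
  c=10: 10 × 0.72 = 7.200
  c=11: 11 × 0.66 = 7.260
  c=12: 12 × 0.60 = 7.200
  c=13: 13 × 0.56 = 7.280
  c=14: 14 × 0.51 = 7.140
  c=15: 15 × 0.48 = 7.200
Maximum at c = 13 (7.280 surviving larvae).

13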